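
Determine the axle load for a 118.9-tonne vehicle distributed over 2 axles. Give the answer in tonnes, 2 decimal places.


Load per axle = total weight / number of axles
Load = 118.9 / 2
Load = 59.45 tonnes

59.45


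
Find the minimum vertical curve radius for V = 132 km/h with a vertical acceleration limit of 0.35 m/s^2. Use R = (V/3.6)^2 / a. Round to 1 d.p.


Convert speed: V = 132 / 3.6 = 36.6667 m/s
V^2 = 1344.4444 m^2/s^2
R_v = 1344.4444 / 0.35
R_v = 3841.3 m

3841.3


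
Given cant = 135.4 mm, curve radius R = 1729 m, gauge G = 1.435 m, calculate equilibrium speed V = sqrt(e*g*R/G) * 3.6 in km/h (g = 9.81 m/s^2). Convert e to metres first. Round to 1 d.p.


Convert cant: e = 135.4 mm = 0.1354 m
V_ms = sqrt(0.1354 * 9.81 * 1729 / 1.435)
V_ms = sqrt(1600.408185) = 40.0051 m/s
V = 40.0051 * 3.6 = 144.0 km/h

144.0


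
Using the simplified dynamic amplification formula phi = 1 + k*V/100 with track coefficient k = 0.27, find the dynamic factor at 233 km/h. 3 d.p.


phi = 1 + k * V / 100
phi = 1 + 0.27 * 233 / 100
phi = 1 + 0.6291
phi = 1.629

1.629


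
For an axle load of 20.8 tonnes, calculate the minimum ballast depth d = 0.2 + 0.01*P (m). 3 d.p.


d = 0.2 + 0.01 * 20.8
d = 0.2 + 0.208
d = 0.408 m

0.408


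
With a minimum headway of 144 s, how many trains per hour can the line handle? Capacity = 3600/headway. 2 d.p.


Capacity = 3600 / headway
Capacity = 3600 / 144
Capacity = 25.00 trains/hour

25.00


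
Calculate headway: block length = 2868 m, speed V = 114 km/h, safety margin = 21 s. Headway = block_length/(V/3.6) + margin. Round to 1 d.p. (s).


V = 114 / 3.6 = 31.6667 m/s
Block traversal time = 2868 / 31.6667 = 90.5684 s
Headway = 90.5684 + 21
Headway = 111.6 s

111.6


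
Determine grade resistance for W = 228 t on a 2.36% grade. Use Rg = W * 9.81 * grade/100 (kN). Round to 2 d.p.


Rg = W * 9.81 * grade / 100
Rg = 228 * 9.81 * 2.36 / 100
Rg = 2236.68 * 0.0236
Rg = 52.79 kN

52.79


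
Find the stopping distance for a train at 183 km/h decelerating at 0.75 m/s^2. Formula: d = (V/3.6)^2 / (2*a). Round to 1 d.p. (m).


Convert speed: V = 183 / 3.6 = 50.8333 m/s
V^2 = 2584.0278
d = 2584.0278 / (2 * 0.75)
d = 2584.0278 / 1.5
d = 1722.7 m

1722.7


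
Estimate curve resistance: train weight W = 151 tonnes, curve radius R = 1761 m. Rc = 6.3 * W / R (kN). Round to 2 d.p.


Rc = 6.3 * W / R
Rc = 6.3 * 151 / 1761
Rc = 951.3 / 1761
Rc = 0.54 kN

0.54


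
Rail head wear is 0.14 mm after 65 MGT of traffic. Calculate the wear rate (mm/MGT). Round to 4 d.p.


Wear rate = total wear / cumulative tonnage
Rate = 0.14 / 65
Rate = 0.0022 mm/MGT

0.0022


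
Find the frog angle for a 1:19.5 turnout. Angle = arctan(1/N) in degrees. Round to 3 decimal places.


1/N = 1/19.5 = 0.051282
angle = arctan(0.051282) = 0.051237 rad
angle = 0.051237 * 180/pi = 2.936 degrees

2.936


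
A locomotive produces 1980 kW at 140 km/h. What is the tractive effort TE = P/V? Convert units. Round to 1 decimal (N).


Convert: P = 1980 kW = 1980000 W
V = 140 / 3.6 = 38.8889 m/s
TE = 1980000 / 38.8889
TE = 50914.3 N

50914.3


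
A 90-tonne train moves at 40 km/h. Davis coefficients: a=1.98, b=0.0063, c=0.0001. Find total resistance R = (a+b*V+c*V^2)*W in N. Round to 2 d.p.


b*V = 0.0063 * 40 = 0.252
c*V^2 = 0.0001 * 1600 = 0.16
R_per_t = 1.98 + 0.252 + 0.16 = 2.392 N/t
R_total = 2.392 * 90 = 215.28 N

215.28


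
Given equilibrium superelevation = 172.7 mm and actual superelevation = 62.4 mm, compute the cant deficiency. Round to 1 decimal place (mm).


Cant deficiency = equilibrium cant - actual cant
CD = 172.7 - 62.4
CD = 110.3 mm

110.3


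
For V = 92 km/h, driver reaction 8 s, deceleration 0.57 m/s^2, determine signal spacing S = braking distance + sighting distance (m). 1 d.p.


V = 92 / 3.6 = 25.5556 m/s
Braking distance = 25.5556^2 / (2*0.57) = 572.8828 m
Sighting distance = 25.5556 * 8 = 204.4444 m
S = 572.8828 + 204.4444 = 777.3 m

777.3


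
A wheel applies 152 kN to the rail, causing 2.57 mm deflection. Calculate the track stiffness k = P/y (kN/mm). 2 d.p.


Track stiffness k = P / y
k = 152 / 2.57
k = 59.14 kN/mm

59.14


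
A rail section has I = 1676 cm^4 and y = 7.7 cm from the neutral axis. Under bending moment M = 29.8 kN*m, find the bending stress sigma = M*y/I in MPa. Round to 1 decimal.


Convert units:
M = 29.8 kN*m = 29800000 N*mm
y = 7.7 cm = 77 mm
I = 1676 cm^4 = 16760000 mm^4
sigma = 29800000 * 77 / 16760000
sigma = 136.9 MPa

136.9


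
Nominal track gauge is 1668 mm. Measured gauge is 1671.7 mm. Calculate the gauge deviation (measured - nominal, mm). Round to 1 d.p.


Deviation = measured - nominal
Deviation = 1671.7 - 1668
Deviation = 3.7 mm

3.7


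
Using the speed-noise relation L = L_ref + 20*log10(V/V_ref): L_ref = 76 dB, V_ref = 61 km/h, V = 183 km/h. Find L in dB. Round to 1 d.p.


V/V_ref = 183 / 61 = 3.0
log10(3.0) = 0.477121
20 * 0.477121 = 9.5424
L = 76 + 9.5424 = 85.5 dB

85.5


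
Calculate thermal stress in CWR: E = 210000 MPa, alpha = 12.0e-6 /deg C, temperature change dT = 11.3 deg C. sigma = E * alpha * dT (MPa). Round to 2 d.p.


sigma = E * alpha * dT
sigma = 210000 * 12.0e-6 * 11.3
sigma = 2.52 * 11.3
sigma = 28.48 MPa

28.48


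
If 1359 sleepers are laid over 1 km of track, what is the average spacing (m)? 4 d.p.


Spacing = 1000 m / number of sleepers
Spacing = 1000 / 1359
Spacing = 0.7358 m

0.7358


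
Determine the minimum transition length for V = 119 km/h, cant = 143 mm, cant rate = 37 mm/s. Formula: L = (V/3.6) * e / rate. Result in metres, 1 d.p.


Convert speed: V = 119 / 3.6 = 33.0556 m/s
L = 33.0556 * 143 / 37
L = 4726.9444 / 37
L = 127.8 m

127.8


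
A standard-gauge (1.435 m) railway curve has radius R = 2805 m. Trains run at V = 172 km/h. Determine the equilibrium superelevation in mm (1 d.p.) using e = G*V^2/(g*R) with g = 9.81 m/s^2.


Convert speed: V = 172 / 3.6 = 47.7778 m/s
Apply formula: e = 1.435 * 47.7778^2 / (9.81 * 2805)
e = 1.435 * 2282.716 / 27517.05
e = 0.119042 m = 119.0 mm

119.0


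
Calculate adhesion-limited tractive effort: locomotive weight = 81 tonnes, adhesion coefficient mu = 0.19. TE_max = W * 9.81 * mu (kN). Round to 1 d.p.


TE_max = W * g * mu
TE_max = 81 * 9.81 * 0.19
TE_max = 794.61 * 0.19
TE_max = 151.0 kN

151.0


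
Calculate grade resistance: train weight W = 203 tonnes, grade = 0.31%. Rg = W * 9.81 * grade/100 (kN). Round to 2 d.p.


Rg = W * 9.81 * grade / 100
Rg = 203 * 9.81 * 0.31 / 100
Rg = 1991.43 * 0.0031
Rg = 6.17 kN

6.17


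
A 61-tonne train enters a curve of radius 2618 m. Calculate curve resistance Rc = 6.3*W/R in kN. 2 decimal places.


Rc = 6.3 * W / R
Rc = 6.3 * 61 / 2618
Rc = 384.3 / 2618
Rc = 0.15 kN

0.15


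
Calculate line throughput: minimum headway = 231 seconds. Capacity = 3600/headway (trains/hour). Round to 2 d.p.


Capacity = 3600 / headway
Capacity = 3600 / 231
Capacity = 15.58 trains/hour

15.58


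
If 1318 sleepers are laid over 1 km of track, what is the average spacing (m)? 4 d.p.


Spacing = 1000 m / number of sleepers
Spacing = 1000 / 1318
Spacing = 0.7587 m

0.7587


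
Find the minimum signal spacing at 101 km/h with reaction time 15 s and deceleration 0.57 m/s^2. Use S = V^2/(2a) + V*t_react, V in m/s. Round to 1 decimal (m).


V = 101 / 3.6 = 28.0556 m/s
Braking distance = 28.0556^2 / (2*0.57) = 690.4511 m
Sighting distance = 28.0556 * 15 = 420.8333 m
S = 690.4511 + 420.8333 = 1111.3 m

1111.3


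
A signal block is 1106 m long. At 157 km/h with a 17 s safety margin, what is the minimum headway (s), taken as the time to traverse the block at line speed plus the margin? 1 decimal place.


V = 157 / 3.6 = 43.6111 m/s
Block traversal time = 1106 / 43.6111 = 25.3605 s
Headway = 25.3605 + 17
Headway = 42.4 s

42.4


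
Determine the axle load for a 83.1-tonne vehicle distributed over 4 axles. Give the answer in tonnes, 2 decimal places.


Load per axle = total weight / number of axles
Load = 83.1 / 4
Load = 20.78 tonnes

20.78


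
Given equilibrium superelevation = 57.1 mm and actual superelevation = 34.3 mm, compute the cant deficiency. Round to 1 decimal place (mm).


Cant deficiency = equilibrium cant - actual cant
CD = 57.1 - 34.3
CD = 22.8 mm

22.8


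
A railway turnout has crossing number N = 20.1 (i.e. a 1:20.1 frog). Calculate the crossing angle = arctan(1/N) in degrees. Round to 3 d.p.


1/N = 1/20.1 = 0.049751
angle = arctan(0.049751) = 0.04971 rad
angle = 0.04971 * 180/pi = 2.848 degrees

2.848


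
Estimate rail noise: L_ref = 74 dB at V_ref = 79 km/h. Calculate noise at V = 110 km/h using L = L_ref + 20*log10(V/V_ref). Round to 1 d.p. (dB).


V/V_ref = 110 / 79 = 1.392405
log10(1.392405) = 0.143766
20 * 0.143766 = 2.8753
L = 74 + 2.8753 = 76.9 dB

76.9


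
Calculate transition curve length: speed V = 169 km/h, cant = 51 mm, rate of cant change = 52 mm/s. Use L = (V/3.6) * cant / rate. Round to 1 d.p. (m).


Convert speed: V = 169 / 3.6 = 46.9444 m/s
L = 46.9444 * 51 / 52
L = 2394.1667 / 52
L = 46.0 m

46.0


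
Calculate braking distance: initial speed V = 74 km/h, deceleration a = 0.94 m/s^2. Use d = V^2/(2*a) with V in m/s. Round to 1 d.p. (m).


Convert speed: V = 74 / 3.6 = 20.5556 m/s
V^2 = 422.5309
d = 422.5309 / (2 * 0.94)
d = 422.5309 / 1.88
d = 224.8 m

224.8


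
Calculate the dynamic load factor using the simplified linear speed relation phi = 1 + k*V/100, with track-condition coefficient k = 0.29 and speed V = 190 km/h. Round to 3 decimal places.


phi = 1 + k * V / 100
phi = 1 + 0.29 * 190 / 100
phi = 1 + 0.551
phi = 1.551

1.551


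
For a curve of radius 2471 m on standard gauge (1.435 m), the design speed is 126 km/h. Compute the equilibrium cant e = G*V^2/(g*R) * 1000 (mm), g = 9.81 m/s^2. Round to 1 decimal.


Convert speed: V = 126 / 3.6 = 35.0 m/s
Apply formula: e = 1.435 * 35.0^2 / (9.81 * 2471)
e = 1.435 * 1225.0 / 24240.51
e = 0.072518 m = 72.5 mm

72.5


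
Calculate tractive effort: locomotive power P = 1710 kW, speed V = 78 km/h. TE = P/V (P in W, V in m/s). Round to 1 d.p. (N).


Convert: P = 1710 kW = 1710000 W
V = 78 / 3.6 = 21.6667 m/s
TE = 1710000 / 21.6667
TE = 78923.1 N

78923.1


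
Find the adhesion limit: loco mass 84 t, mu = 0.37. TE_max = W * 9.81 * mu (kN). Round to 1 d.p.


TE_max = W * g * mu
TE_max = 84 * 9.81 * 0.37
TE_max = 824.04 * 0.37
TE_max = 304.9 kN

304.9


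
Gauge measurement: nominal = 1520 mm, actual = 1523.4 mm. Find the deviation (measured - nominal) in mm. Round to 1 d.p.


Deviation = measured - nominal
Deviation = 1523.4 - 1520
Deviation = 3.4 mm

3.4


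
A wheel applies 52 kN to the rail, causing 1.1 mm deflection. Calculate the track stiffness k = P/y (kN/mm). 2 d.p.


Track stiffness k = P / y
k = 52 / 1.1
k = 47.27 kN/mm

47.27


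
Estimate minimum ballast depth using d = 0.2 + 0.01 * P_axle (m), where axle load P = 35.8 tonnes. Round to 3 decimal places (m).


d = 0.2 + 0.01 * 35.8
d = 0.2 + 0.358
d = 0.558 m

0.558


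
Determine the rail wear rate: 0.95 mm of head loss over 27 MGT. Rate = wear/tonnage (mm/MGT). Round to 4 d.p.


Wear rate = total wear / cumulative tonnage
Rate = 0.95 / 27
Rate = 0.0352 mm/MGT

0.0352


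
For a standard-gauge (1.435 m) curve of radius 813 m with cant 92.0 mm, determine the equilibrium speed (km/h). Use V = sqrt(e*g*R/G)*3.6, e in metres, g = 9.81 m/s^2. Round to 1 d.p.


Convert cant: e = 92.0 mm = 0.0920 m
V_ms = sqrt(0.0920 * 9.81 * 813 / 1.435)
V_ms = sqrt(511.323178) = 22.6125 m/s
V = 22.6125 * 3.6 = 81.4 km/h

81.4


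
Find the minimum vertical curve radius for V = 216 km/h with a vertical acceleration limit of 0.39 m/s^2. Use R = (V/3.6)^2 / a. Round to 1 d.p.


Convert speed: V = 216 / 3.6 = 60.0 m/s
V^2 = 3600.0 m^2/s^2
R_v = 3600.0 / 0.39
R_v = 9230.8 m

9230.8


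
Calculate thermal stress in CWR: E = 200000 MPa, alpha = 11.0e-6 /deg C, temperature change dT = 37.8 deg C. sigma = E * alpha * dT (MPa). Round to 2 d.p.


sigma = E * alpha * dT
sigma = 200000 * 11.0e-6 * 37.8
sigma = 2.2 * 37.8
sigma = 83.16 MPa

83.16


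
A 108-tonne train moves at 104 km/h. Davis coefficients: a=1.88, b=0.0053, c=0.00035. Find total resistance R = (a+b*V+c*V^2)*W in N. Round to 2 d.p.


b*V = 0.0053 * 104 = 0.5512
c*V^2 = 0.00035 * 10816 = 3.7856
R_per_t = 1.88 + 0.5512 + 3.7856 = 6.2168 N/t
R_total = 6.2168 * 108 = 671.41 N

671.41


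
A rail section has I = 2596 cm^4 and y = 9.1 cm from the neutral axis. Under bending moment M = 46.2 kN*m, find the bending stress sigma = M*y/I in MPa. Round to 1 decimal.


Convert units:
M = 46.2 kN*m = 46200000 N*mm
y = 9.1 cm = 91 mm
I = 2596 cm^4 = 25960000 mm^4
sigma = 46200000 * 91 / 25960000
sigma = 161.9 MPa

161.9


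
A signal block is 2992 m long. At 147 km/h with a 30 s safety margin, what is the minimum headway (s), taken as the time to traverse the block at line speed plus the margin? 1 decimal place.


V = 147 / 3.6 = 40.8333 m/s
Block traversal time = 2992 / 40.8333 = 73.2735 s
Headway = 73.2735 + 30
Headway = 103.3 s

103.3


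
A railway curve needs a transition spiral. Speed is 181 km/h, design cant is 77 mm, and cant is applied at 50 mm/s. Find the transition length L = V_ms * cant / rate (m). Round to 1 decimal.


Convert speed: V = 181 / 3.6 = 50.2778 m/s
L = 50.2778 * 77 / 50
L = 3871.3889 / 50
L = 77.4 m

77.4


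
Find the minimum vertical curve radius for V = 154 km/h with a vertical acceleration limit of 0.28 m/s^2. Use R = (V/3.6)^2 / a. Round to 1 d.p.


Convert speed: V = 154 / 3.6 = 42.7778 m/s
V^2 = 1829.9383 m^2/s^2
R_v = 1829.9383 / 0.28
R_v = 6535.5 m

6535.5


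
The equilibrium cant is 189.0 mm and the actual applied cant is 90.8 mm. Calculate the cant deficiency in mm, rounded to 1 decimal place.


Cant deficiency = equilibrium cant - actual cant
CD = 189.0 - 90.8
CD = 98.2 mm

98.2


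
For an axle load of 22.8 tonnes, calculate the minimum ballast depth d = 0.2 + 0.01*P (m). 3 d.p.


d = 0.2 + 0.01 * 22.8
d = 0.2 + 0.228
d = 0.428 m

0.428


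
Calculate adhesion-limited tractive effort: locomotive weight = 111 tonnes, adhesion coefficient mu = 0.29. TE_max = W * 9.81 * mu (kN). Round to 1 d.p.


TE_max = W * g * mu
TE_max = 111 * 9.81 * 0.29
TE_max = 1088.91 * 0.29
TE_max = 315.8 kN

315.8


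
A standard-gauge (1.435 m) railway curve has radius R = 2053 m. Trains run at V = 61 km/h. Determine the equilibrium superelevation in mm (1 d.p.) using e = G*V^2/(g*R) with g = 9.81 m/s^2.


Convert speed: V = 61 / 3.6 = 16.9444 m/s
Apply formula: e = 1.435 * 16.9444^2 / (9.81 * 2053)
e = 1.435 * 287.1142 / 20139.93
e = 0.020457 m = 20.5 mm

20.5


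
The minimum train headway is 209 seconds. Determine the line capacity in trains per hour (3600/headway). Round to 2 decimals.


Capacity = 3600 / headway
Capacity = 3600 / 209
Capacity = 17.22 trains/hour

17.22


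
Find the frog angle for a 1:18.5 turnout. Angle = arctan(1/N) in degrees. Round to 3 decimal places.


1/N = 1/18.5 = 0.054054
angle = arctan(0.054054) = 0.054002 rad
angle = 0.054002 * 180/pi = 3.094 degrees

3.094


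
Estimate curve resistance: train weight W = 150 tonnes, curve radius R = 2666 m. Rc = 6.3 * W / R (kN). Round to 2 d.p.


Rc = 6.3 * W / R
Rc = 6.3 * 150 / 2666
Rc = 945.0 / 2666
Rc = 0.35 kN

0.35


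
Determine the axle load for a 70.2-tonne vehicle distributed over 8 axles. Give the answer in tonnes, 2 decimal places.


Load per axle = total weight / number of axles
Load = 70.2 / 8
Load = 8.78 tonnes

8.78


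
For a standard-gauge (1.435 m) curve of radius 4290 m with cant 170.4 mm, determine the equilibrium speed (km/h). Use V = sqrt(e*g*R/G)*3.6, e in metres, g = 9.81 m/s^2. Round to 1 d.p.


Convert cant: e = 170.4 mm = 0.1704 m
V_ms = sqrt(0.1704 * 9.81 * 4290 / 1.435)
V_ms = sqrt(4997.398578) = 70.6923 m/s
V = 70.6923 * 3.6 = 254.5 km/h

254.5


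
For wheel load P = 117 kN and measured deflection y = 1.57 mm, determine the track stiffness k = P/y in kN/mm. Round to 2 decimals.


Track stiffness k = P / y
k = 117 / 1.57
k = 74.52 kN/mm

74.52


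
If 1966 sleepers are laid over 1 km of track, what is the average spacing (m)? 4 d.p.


Spacing = 1000 m / number of sleepers
Spacing = 1000 / 1966
Spacing = 0.5086 m

0.5086


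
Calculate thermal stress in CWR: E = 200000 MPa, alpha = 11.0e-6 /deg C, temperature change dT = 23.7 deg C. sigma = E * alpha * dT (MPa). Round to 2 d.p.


sigma = E * alpha * dT
sigma = 200000 * 11.0e-6 * 23.7
sigma = 2.2 * 23.7
sigma = 52.14 MPa

52.14


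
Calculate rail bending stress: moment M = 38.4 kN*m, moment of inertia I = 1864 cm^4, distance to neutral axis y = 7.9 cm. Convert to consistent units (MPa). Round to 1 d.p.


Convert units:
M = 38.4 kN*m = 38400000 N*mm
y = 7.9 cm = 79 mm
I = 1864 cm^4 = 18640000 mm^4
sigma = 38400000 * 79 / 18640000
sigma = 162.7 MPa

162.7


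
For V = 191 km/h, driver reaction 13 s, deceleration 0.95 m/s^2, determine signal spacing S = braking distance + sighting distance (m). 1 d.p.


V = 191 / 3.6 = 53.0556 m/s
Braking distance = 53.0556^2 / (2*0.95) = 1481.5221 m
Sighting distance = 53.0556 * 13 = 689.7222 m
S = 1481.5221 + 689.7222 = 2171.2 m

2171.2


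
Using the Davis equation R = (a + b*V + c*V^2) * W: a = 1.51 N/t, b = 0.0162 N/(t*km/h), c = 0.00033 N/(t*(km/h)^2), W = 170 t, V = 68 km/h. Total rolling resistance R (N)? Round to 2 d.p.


b*V = 0.0162 * 68 = 1.1016
c*V^2 = 0.00033 * 4624 = 1.52592
R_per_t = 1.51 + 1.1016 + 1.52592 = 4.13752 N/t
R_total = 4.13752 * 170 = 703.38 N

703.38


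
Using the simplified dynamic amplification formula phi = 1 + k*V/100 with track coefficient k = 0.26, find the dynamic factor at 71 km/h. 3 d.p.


phi = 1 + k * V / 100
phi = 1 + 0.26 * 71 / 100
phi = 1 + 0.1846
phi = 1.185

1.185


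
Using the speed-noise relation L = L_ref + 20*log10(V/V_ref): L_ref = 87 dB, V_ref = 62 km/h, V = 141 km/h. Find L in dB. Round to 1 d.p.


V/V_ref = 141 / 62 = 2.274194
log10(2.274194) = 0.356827
20 * 0.356827 = 7.1365
L = 87 + 7.1365 = 94.1 dB

94.1


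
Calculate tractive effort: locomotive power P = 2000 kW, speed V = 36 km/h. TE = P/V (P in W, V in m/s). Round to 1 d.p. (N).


Convert: P = 2000 kW = 2000000 W
V = 36 / 3.6 = 10.0 m/s
TE = 2000000 / 10.0
TE = 200000.0 N

200000.0


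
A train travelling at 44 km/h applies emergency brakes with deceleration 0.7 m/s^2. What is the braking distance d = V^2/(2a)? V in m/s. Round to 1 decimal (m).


Convert speed: V = 44 / 3.6 = 12.2222 m/s
V^2 = 149.3827
d = 149.3827 / (2 * 0.7)
d = 149.3827 / 1.4
d = 106.7 m

106.7


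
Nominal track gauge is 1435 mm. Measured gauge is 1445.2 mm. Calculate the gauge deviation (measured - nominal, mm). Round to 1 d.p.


Deviation = measured - nominal
Deviation = 1445.2 - 1435
Deviation = 10.2 mm

10.2


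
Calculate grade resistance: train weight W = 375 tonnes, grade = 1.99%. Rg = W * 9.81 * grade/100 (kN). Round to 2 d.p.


Rg = W * 9.81 * grade / 100
Rg = 375 * 9.81 * 1.99 / 100
Rg = 3678.75 * 0.0199
Rg = 73.21 kN

73.21


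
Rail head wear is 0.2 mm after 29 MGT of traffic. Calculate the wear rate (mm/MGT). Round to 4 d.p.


Wear rate = total wear / cumulative tonnage
Rate = 0.2 / 29
Rate = 0.0069 mm/MGT

0.0069


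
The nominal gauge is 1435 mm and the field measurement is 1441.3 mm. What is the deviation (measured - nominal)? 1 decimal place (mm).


Deviation = measured - nominal
Deviation = 1441.3 - 1435
Deviation = 6.3 mm

6.3


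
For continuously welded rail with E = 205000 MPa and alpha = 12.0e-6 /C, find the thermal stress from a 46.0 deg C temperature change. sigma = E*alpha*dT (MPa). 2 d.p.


sigma = E * alpha * dT
sigma = 205000 * 12.0e-6 * 46.0
sigma = 2.46 * 46.0
sigma = 113.16 MPa

113.16


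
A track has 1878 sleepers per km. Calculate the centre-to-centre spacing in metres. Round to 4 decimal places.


Spacing = 1000 m / number of sleepers
Spacing = 1000 / 1878
Spacing = 0.5325 m

0.5325


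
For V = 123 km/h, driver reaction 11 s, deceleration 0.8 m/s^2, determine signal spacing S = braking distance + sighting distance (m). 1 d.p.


V = 123 / 3.6 = 34.1667 m/s
Braking distance = 34.1667^2 / (2*0.8) = 729.6007 m
Sighting distance = 34.1667 * 11 = 375.8333 m
S = 729.6007 + 375.8333 = 1105.4 m

1105.4


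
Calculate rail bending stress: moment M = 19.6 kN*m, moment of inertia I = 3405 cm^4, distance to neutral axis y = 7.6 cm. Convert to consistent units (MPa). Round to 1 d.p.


Convert units:
M = 19.6 kN*m = 19600000 N*mm
y = 7.6 cm = 76 mm
I = 3405 cm^4 = 34050000 mm^4
sigma = 19600000 * 76 / 34050000
sigma = 43.7 MPa

43.7


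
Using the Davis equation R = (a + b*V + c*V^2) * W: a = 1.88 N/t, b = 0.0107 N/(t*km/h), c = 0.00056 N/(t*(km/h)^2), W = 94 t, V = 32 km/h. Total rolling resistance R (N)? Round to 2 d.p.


b*V = 0.0107 * 32 = 0.3424
c*V^2 = 0.00056 * 1024 = 0.57344
R_per_t = 1.88 + 0.3424 + 0.57344 = 2.79584 N/t
R_total = 2.79584 * 94 = 262.81 N

262.81


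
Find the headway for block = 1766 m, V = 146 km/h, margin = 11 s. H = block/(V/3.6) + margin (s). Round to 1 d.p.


V = 146 / 3.6 = 40.5556 m/s
Block traversal time = 1766 / 40.5556 = 43.5452 s
Headway = 43.5452 + 11
Headway = 54.5 s

54.5


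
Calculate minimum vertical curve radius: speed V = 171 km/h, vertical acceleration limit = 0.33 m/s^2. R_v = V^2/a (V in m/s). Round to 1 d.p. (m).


Convert speed: V = 171 / 3.6 = 47.5 m/s
V^2 = 2256.25 m^2/s^2
R_v = 2256.25 / 0.33
R_v = 6837.1 m

6837.1


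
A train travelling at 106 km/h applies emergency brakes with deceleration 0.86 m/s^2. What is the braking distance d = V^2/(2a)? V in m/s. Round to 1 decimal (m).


Convert speed: V = 106 / 3.6 = 29.4444 m/s
V^2 = 866.9753
d = 866.9753 / (2 * 0.86)
d = 866.9753 / 1.72
d = 504.1 m

504.1


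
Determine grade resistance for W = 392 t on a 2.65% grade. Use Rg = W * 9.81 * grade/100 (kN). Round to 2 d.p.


Rg = W * 9.81 * grade / 100
Rg = 392 * 9.81 * 2.65 / 100
Rg = 3845.52 * 0.0265
Rg = 101.91 kN

101.91


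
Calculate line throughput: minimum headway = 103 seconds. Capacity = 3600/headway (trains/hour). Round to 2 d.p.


Capacity = 3600 / headway
Capacity = 3600 / 103
Capacity = 34.95 trains/hour

34.95


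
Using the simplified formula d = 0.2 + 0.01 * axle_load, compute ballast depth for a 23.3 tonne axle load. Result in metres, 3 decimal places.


d = 0.2 + 0.01 * 23.3
d = 0.2 + 0.233
d = 0.433 m

0.433


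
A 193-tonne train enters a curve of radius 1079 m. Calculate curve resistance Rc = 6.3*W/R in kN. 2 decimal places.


Rc = 6.3 * W / R
Rc = 6.3 * 193 / 1079
Rc = 1215.9 / 1079
Rc = 1.13 kN

1.13


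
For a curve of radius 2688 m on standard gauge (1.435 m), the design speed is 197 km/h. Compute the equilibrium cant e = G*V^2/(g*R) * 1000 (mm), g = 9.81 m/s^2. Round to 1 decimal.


Convert speed: V = 197 / 3.6 = 54.7222 m/s
Apply formula: e = 1.435 * 54.7222^2 / (9.81 * 2688)
e = 1.435 * 2994.5216 / 26369.28
e = 0.16296 m = 163.0 mm

163.0


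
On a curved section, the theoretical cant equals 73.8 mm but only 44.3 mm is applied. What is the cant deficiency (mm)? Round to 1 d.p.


Cant deficiency = equilibrium cant - actual cant
CD = 73.8 - 44.3
CD = 29.5 mm

29.5


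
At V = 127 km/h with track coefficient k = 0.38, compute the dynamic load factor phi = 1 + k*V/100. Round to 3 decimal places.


phi = 1 + k * V / 100
phi = 1 + 0.38 * 127 / 100
phi = 1 + 0.4826
phi = 1.483

1.483


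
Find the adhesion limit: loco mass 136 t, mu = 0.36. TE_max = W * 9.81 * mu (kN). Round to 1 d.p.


TE_max = W * g * mu
TE_max = 136 * 9.81 * 0.36
TE_max = 1334.16 * 0.36
TE_max = 480.3 kN

480.3


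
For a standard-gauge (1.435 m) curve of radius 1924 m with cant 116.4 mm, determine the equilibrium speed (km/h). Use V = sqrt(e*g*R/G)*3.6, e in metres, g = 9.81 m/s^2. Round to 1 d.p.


Convert cant: e = 116.4 mm = 0.1164 m
V_ms = sqrt(0.1164 * 9.81 * 1924 / 1.435)
V_ms = sqrt(1530.999872) = 39.128 m/s
V = 39.128 * 3.6 = 140.9 km/h

140.9


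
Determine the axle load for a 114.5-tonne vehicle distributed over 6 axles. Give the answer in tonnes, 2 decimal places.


Load per axle = total weight / number of axles
Load = 114.5 / 6
Load = 19.08 tonnes

19.08


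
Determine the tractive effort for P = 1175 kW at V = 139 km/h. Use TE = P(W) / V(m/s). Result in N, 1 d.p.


Convert: P = 1175 kW = 1175000 W
V = 139 / 3.6 = 38.6111 m/s
TE = 1175000 / 38.6111
TE = 30431.7 N

30431.7


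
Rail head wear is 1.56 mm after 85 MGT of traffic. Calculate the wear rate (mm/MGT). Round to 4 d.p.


Wear rate = total wear / cumulative tonnage
Rate = 1.56 / 85
Rate = 0.0184 mm/MGT

0.0184


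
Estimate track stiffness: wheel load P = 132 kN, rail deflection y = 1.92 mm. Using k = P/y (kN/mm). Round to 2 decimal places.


Track stiffness k = P / y
k = 132 / 1.92
k = 68.75 kN/mm

68.75


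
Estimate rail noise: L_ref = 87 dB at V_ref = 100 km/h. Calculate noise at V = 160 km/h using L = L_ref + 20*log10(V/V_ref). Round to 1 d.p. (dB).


V/V_ref = 160 / 100 = 1.6
log10(1.6) = 0.20412
20 * 0.20412 = 4.0824
L = 87 + 4.0824 = 91.1 dB

91.1


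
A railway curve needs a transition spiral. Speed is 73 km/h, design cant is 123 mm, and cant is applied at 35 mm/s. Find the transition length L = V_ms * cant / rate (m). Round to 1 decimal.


Convert speed: V = 73 / 3.6 = 20.2778 m/s
L = 20.2778 * 123 / 35
L = 2494.1667 / 35
L = 71.3 m

71.3


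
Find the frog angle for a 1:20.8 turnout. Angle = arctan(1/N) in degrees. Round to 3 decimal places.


1/N = 1/20.8 = 0.048077
angle = arctan(0.048077) = 0.04804 rad
angle = 0.04804 * 180/pi = 2.752 degrees

2.752


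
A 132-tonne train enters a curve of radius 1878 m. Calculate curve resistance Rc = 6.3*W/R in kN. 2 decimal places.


Rc = 6.3 * W / R
Rc = 6.3 * 132 / 1878
Rc = 831.6 / 1878
Rc = 0.44 kN

0.44


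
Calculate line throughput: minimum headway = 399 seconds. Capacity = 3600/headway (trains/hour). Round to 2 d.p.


Capacity = 3600 / headway
Capacity = 3600 / 399
Capacity = 9.02 trains/hour

9.02


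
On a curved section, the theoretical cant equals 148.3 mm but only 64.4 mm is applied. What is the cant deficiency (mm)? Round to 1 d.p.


Cant deficiency = equilibrium cant - actual cant
CD = 148.3 - 64.4
CD = 83.9 mm

83.9


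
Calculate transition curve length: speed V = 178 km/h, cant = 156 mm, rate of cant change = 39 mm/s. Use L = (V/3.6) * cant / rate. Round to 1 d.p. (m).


Convert speed: V = 178 / 3.6 = 49.4444 m/s
L = 49.4444 * 156 / 39
L = 7713.3333 / 39
L = 197.8 m

197.8


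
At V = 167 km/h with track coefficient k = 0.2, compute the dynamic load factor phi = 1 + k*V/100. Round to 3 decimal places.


phi = 1 + k * V / 100
phi = 1 + 0.2 * 167 / 100
phi = 1 + 0.334
phi = 1.334

1.334


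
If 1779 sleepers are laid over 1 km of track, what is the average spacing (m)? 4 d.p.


Spacing = 1000 m / number of sleepers
Spacing = 1000 / 1779
Spacing = 0.5621 m

0.5621


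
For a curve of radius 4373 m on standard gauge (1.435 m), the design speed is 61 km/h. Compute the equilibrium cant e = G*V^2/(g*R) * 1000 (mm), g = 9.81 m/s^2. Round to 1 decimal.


Convert speed: V = 61 / 3.6 = 16.9444 m/s
Apply formula: e = 1.435 * 16.9444^2 / (9.81 * 4373)
e = 1.435 * 287.1142 / 42899.13
e = 0.009604 m = 9.6 mm

9.6


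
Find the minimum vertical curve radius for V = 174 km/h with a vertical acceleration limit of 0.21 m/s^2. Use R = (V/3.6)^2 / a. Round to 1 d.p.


Convert speed: V = 174 / 3.6 = 48.3333 m/s
V^2 = 2336.1111 m^2/s^2
R_v = 2336.1111 / 0.21
R_v = 11124.3 m

11124.3


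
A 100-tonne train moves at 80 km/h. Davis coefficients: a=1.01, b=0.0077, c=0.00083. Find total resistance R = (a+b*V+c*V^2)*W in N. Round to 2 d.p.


b*V = 0.0077 * 80 = 0.616
c*V^2 = 0.00083 * 6400 = 5.312
R_per_t = 1.01 + 0.616 + 5.312 = 6.938 N/t
R_total = 6.938 * 100 = 693.80 N

693.80


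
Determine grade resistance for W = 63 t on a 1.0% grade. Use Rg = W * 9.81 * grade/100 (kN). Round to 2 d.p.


Rg = W * 9.81 * grade / 100
Rg = 63 * 9.81 * 1.0 / 100
Rg = 618.03 * 0.01
Rg = 6.18 kN

6.18


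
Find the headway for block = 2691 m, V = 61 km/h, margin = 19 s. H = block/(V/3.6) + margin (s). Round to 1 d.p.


V = 61 / 3.6 = 16.9444 m/s
Block traversal time = 2691 / 16.9444 = 158.8131 s
Headway = 158.8131 + 19
Headway = 177.8 s

177.8


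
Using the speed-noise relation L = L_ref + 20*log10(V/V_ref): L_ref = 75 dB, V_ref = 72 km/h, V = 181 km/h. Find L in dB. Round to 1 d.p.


V/V_ref = 181 / 72 = 2.513889
log10(2.513889) = 0.400346
20 * 0.400346 = 8.0069
L = 75 + 8.0069 = 83.0 dB

83.0


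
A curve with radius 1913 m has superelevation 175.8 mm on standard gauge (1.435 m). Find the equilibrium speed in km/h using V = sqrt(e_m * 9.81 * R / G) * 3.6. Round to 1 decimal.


Convert cant: e = 175.8 mm = 0.1758 m
V_ms = sqrt(0.1758 * 9.81 * 1913 / 1.435)
V_ms = sqrt(2299.063397) = 47.9485 m/s
V = 47.9485 * 3.6 = 172.6 km/h

172.6


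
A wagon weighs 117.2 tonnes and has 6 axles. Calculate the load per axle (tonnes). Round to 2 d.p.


Load per axle = total weight / number of axles
Load = 117.2 / 6
Load = 19.53 tonnes

19.53


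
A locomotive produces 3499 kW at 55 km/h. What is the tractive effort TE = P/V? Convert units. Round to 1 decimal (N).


Convert: P = 3499 kW = 3499000 W
V = 55 / 3.6 = 15.2778 m/s
TE = 3499000 / 15.2778
TE = 229025.5 N

229025.5


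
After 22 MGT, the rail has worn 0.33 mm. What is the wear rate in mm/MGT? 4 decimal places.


Wear rate = total wear / cumulative tonnage
Rate = 0.33 / 22
Rate = 0.0150 mm/MGT

0.0150


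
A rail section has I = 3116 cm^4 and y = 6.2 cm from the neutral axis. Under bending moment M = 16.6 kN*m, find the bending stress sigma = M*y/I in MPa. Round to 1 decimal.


Convert units:
M = 16.6 kN*m = 16600000 N*mm
y = 6.2 cm = 62 mm
I = 3116 cm^4 = 31160000 mm^4
sigma = 16600000 * 62 / 31160000
sigma = 33.0 MPa

33.0


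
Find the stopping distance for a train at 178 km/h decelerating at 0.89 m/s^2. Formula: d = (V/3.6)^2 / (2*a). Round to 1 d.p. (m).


Convert speed: V = 178 / 3.6 = 49.4444 m/s
V^2 = 2444.7531
d = 2444.7531 / (2 * 0.89)
d = 2444.7531 / 1.78
d = 1373.5 m

1373.5


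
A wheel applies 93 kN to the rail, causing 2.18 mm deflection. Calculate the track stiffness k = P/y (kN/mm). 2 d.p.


Track stiffness k = P / y
k = 93 / 2.18
k = 42.66 kN/mm

42.66


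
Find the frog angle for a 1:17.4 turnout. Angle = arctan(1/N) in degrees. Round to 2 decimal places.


1/N = 1/17.4 = 0.057471
angle = arctan(0.057471) = 0.057408 rad
angle = 0.057408 * 180/pi = 3.29 degrees

3.29


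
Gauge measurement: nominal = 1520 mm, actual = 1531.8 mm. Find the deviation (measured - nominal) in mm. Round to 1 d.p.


Deviation = measured - nominal
Deviation = 1531.8 - 1520
Deviation = 11.8 mm

11.8


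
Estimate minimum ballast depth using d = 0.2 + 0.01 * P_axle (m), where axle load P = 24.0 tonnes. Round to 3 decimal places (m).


d = 0.2 + 0.01 * 24.0
d = 0.2 + 0.24
d = 0.440 m

0.440


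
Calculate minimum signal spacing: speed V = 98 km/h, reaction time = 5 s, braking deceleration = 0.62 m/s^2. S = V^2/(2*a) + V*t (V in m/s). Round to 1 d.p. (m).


V = 98 / 3.6 = 27.2222 m/s
Braking distance = 27.2222^2 / (2*0.62) = 597.6205 m
Sighting distance = 27.2222 * 5 = 136.1111 m
S = 597.6205 + 136.1111 = 733.7 m

733.7


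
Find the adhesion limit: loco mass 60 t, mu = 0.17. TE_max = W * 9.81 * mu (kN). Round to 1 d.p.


TE_max = W * g * mu
TE_max = 60 * 9.81 * 0.17
TE_max = 588.6 * 0.17
TE_max = 100.1 kN

100.1


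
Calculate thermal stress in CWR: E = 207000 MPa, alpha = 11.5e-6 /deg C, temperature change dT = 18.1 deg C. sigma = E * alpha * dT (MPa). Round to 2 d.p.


sigma = E * alpha * dT
sigma = 207000 * 11.5e-6 * 18.1
sigma = 2.3805 * 18.1
sigma = 43.09 MPa

43.09


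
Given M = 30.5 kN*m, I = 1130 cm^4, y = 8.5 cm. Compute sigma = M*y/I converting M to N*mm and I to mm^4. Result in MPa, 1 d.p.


Convert units:
M = 30.5 kN*m = 30500000 N*mm
y = 8.5 cm = 85 mm
I = 1130 cm^4 = 11300000 mm^4
sigma = 30500000 * 85 / 11300000
sigma = 229.4 MPa

229.4


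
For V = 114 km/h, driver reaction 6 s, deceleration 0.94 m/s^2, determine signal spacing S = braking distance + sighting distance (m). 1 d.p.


V = 114 / 3.6 = 31.6667 m/s
Braking distance = 31.6667^2 / (2*0.94) = 533.3924 m
Sighting distance = 31.6667 * 6 = 190.0 m
S = 533.3924 + 190.0 = 723.4 m

723.4


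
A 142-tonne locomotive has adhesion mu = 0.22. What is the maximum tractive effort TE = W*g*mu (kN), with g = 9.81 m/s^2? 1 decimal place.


TE_max = W * g * mu
TE_max = 142 * 9.81 * 0.22
TE_max = 1393.02 * 0.22
TE_max = 306.5 kN

306.5


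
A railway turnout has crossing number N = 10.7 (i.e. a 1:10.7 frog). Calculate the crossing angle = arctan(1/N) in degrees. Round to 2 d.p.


1/N = 1/10.7 = 0.093458
angle = arctan(0.093458) = 0.093187 rad
angle = 0.093187 * 180/pi = 5.34 degrees

5.34


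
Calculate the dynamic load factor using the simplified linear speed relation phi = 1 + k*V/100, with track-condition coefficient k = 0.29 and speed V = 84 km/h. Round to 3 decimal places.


phi = 1 + k * V / 100
phi = 1 + 0.29 * 84 / 100
phi = 1 + 0.2436
phi = 1.244

1.244


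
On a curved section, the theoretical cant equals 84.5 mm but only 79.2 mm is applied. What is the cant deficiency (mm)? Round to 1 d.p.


Cant deficiency = equilibrium cant - actual cant
CD = 84.5 - 79.2
CD = 5.3 mm

5.3


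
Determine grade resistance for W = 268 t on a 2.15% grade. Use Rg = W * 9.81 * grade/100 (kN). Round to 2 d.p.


Rg = W * 9.81 * grade / 100
Rg = 268 * 9.81 * 2.15 / 100
Rg = 2629.08 * 0.0215
Rg = 56.53 kN

56.53


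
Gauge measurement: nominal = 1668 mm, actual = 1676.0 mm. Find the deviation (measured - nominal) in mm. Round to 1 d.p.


Deviation = measured - nominal
Deviation = 1676.0 - 1668
Deviation = 8.0 mm

8.0


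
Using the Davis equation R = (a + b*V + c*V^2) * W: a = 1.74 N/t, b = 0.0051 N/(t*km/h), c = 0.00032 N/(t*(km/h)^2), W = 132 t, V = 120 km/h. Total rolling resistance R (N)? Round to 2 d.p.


b*V = 0.0051 * 120 = 0.612
c*V^2 = 0.00032 * 14400 = 4.608
R_per_t = 1.74 + 0.612 + 4.608 = 6.96 N/t
R_total = 6.96 * 132 = 918.72 N

918.72


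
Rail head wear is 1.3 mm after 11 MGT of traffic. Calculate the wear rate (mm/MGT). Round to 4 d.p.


Wear rate = total wear / cumulative tonnage
Rate = 1.3 / 11
Rate = 0.1182 mm/MGT

0.1182


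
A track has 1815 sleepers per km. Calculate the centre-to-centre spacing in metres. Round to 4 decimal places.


Spacing = 1000 m / number of sleepers
Spacing = 1000 / 1815
Spacing = 0.5510 m

0.5510


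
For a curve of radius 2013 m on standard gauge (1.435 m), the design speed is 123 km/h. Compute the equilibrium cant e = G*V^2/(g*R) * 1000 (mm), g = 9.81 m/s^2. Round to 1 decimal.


Convert speed: V = 123 / 3.6 = 34.1667 m/s
Apply formula: e = 1.435 * 34.1667^2 / (9.81 * 2013)
e = 1.435 * 1167.3611 / 19747.53
e = 0.084829 m = 84.8 mm

84.8


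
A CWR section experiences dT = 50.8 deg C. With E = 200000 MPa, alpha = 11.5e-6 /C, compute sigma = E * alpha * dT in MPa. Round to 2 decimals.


sigma = E * alpha * dT
sigma = 200000 * 11.5e-6 * 50.8
sigma = 2.3 * 50.8
sigma = 116.84 MPa

116.84


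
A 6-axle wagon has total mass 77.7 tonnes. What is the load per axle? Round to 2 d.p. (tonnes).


Load per axle = total weight / number of axles
Load = 77.7 / 6
Load = 12.95 tonnes

12.95


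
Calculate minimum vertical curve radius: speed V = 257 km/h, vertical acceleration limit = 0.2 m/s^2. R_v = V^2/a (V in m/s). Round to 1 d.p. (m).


Convert speed: V = 257 / 3.6 = 71.3889 m/s
V^2 = 5096.3735 m^2/s^2
R_v = 5096.3735 / 0.2
R_v = 25481.9 m

25481.9


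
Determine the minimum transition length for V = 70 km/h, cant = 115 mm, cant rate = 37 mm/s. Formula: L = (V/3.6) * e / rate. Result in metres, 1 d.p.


Convert speed: V = 70 / 3.6 = 19.4444 m/s
L = 19.4444 * 115 / 37
L = 2236.1111 / 37
L = 60.4 m

60.4


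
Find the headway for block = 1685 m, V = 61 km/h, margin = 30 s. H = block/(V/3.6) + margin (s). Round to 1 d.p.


V = 61 / 3.6 = 16.9444 m/s
Block traversal time = 1685 / 16.9444 = 99.4426 s
Headway = 99.4426 + 30
Headway = 129.4 s

129.4


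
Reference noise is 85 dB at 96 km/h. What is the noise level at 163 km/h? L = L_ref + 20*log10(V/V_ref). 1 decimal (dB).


V/V_ref = 163 / 96 = 1.697917
log10(1.697917) = 0.229916
20 * 0.229916 = 4.5983
L = 85 + 4.5983 = 89.6 dB

89.6


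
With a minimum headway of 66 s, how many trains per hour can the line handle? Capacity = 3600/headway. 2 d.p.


Capacity = 3600 / headway
Capacity = 3600 / 66
Capacity = 54.55 trains/hour

54.55


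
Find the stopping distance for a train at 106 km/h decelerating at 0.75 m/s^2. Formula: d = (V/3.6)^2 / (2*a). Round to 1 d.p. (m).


Convert speed: V = 106 / 3.6 = 29.4444 m/s
V^2 = 866.9753
d = 866.9753 / (2 * 0.75)
d = 866.9753 / 1.5
d = 578.0 m

578.0


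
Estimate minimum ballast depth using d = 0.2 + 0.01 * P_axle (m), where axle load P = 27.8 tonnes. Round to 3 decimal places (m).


d = 0.2 + 0.01 * 27.8
d = 0.2 + 0.278
d = 0.478 m

0.478


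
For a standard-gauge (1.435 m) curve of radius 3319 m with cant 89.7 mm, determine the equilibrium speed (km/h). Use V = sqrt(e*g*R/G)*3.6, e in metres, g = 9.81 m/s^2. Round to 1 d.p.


Convert cant: e = 89.7 mm = 0.0897 m
V_ms = sqrt(0.0897 * 9.81 * 3319 / 1.435)
V_ms = sqrt(2035.245493) = 45.1137 m/s
V = 45.1137 * 3.6 = 162.4 km/h

162.4


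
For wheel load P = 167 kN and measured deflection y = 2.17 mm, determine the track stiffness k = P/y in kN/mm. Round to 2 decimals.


Track stiffness k = P / y
k = 167 / 2.17
k = 76.96 kN/mm

76.96


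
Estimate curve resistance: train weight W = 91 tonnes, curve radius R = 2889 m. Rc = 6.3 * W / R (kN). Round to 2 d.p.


Rc = 6.3 * W / R
Rc = 6.3 * 91 / 2889
Rc = 573.3 / 2889
Rc = 0.20 kN

0.20


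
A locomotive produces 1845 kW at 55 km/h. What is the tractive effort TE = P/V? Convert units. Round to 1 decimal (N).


Convert: P = 1845 kW = 1845000 W
V = 55 / 3.6 = 15.2778 m/s
TE = 1845000 / 15.2778
TE = 120763.6 N

120763.6


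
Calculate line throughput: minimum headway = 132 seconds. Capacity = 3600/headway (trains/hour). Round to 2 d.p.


Capacity = 3600 / headway
Capacity = 3600 / 132
Capacity = 27.27 trains/hour

27.27


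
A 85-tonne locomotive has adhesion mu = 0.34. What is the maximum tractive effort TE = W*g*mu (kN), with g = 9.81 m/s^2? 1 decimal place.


TE_max = W * g * mu
TE_max = 85 * 9.81 * 0.34
TE_max = 833.85 * 0.34
TE_max = 283.5 kN

283.5


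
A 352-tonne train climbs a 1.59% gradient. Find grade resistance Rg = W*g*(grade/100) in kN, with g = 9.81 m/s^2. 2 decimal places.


Rg = W * 9.81 * grade / 100
Rg = 352 * 9.81 * 1.59 / 100
Rg = 3453.12 * 0.0159
Rg = 54.90 kN

54.90


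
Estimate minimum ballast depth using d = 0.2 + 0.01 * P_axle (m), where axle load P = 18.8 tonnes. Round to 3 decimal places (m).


d = 0.2 + 0.01 * 18.8
d = 0.2 + 0.188
d = 0.388 m

0.388


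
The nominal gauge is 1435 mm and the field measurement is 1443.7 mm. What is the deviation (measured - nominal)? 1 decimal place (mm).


Deviation = measured - nominal
Deviation = 1443.7 - 1435
Deviation = 8.7 mm

8.7


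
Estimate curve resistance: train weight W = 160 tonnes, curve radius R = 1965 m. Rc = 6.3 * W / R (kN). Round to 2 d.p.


Rc = 6.3 * W / R
Rc = 6.3 * 160 / 1965
Rc = 1008.0 / 1965
Rc = 0.51 kN

0.51


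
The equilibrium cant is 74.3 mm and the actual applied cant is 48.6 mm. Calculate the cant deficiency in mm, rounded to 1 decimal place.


Cant deficiency = equilibrium cant - actual cant
CD = 74.3 - 48.6
CD = 25.7 mm

25.7
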